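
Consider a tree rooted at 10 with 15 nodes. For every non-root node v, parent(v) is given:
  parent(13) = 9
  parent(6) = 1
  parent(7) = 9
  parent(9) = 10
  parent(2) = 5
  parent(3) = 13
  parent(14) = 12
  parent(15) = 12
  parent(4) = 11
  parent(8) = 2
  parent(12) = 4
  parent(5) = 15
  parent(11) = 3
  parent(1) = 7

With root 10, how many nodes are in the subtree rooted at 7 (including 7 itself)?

3

The subtree rooted at 7 contains: 7, 1, 6 — 3 nodes.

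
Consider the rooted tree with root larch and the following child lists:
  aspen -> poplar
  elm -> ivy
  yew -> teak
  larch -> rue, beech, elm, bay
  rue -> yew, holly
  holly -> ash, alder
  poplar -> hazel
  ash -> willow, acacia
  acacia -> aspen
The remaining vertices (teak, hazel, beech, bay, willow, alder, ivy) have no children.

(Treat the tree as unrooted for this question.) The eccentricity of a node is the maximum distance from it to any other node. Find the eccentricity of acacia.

The node farthest from acacia is ivy, via acacia-ash-holly-rue-larch-elm-ivy — 6 edges.

6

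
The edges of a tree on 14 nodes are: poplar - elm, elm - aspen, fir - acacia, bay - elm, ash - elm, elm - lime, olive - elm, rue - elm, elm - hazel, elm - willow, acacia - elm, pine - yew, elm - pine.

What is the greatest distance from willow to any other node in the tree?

3

A farthest node from willow is fir (yew also at distance 3).
The path willow–elm–acacia–fir has 3 edges.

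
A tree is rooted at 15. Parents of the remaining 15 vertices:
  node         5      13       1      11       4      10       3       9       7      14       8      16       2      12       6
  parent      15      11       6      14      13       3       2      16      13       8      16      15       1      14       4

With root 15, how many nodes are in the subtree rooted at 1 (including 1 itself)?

Descendants of 1 (including itself): 1, 2, 3, 10. That's 4.

4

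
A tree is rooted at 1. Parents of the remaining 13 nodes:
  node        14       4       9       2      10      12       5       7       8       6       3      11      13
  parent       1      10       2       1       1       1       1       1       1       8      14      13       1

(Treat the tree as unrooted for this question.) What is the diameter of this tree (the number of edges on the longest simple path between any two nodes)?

A longest path is 9–2–1–10–4, with 4 edges.

4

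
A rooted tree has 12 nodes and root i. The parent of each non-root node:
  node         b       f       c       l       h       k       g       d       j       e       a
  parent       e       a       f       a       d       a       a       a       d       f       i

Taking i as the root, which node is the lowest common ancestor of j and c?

Ancestors of j (toward the root): j, d, a, i.
Ancestors of c: c, f, a, i.
The deepest node appearing in both lists is a.

a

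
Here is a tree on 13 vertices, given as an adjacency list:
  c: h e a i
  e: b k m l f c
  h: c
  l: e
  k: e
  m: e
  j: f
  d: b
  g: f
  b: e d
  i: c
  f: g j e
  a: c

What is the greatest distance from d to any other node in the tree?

4

A farthest node from d is j (h, a, i, g also at distance 4).
The path d – b – e – f – j has 4 edges.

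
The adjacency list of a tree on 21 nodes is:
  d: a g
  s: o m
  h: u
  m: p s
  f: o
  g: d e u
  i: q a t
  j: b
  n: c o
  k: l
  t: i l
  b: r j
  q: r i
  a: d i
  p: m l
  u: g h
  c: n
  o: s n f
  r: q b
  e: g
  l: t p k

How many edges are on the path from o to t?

o–s–m–p–l–t: 5 edges.

5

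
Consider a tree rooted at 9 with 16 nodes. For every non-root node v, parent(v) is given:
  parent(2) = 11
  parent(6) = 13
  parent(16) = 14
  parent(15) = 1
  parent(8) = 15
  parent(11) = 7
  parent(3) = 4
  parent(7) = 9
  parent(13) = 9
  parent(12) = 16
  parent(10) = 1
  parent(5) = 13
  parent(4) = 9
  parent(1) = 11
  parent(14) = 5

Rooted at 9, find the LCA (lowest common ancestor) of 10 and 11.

11

10's ancestor chain is 10, 1, 11, 7, 9 and 11's is 11, 7, 9; they first meet at 11.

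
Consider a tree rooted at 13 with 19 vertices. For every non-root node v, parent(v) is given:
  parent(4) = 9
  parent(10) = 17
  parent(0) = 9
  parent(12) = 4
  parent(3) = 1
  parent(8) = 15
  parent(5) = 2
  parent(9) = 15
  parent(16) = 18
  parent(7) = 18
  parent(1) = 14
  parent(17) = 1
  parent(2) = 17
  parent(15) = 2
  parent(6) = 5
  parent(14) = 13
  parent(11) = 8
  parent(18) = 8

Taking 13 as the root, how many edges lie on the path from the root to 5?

5

Path from 13 to 5: 13 → 14 → 1 → 17 → 2 → 5, which has 5 edges.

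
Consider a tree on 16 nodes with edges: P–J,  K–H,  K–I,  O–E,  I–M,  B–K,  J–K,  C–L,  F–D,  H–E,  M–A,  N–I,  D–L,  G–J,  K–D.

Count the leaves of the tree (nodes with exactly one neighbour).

8

Exactly 8 nodes have a single neighbour: A, B, C, F, G, N, O, P.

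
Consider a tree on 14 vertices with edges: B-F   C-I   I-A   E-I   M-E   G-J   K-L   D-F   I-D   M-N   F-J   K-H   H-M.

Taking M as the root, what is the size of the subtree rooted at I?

I's subtree: {I, D, C, A, F, B, J, G}, size 8.

8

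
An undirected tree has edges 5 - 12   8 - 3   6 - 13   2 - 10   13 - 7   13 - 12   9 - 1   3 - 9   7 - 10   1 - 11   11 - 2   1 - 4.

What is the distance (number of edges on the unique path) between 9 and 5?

The path is 9 – 1 – 11 – 2 – 10 – 7 – 13 – 12 – 5, which has 8 edges.

8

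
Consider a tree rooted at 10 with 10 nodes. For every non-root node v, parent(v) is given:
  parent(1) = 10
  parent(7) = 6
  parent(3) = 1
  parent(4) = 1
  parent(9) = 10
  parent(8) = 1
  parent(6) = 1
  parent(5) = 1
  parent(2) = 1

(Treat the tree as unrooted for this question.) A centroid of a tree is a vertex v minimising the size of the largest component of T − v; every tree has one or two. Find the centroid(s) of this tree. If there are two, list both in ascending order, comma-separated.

1

Removing 1 splits the tree into components of sizes 2, 2, 1, 1, 1, 1, 1; the largest is 2 ≤ ⌊10/2⌋ = 5.
Every other node leaves some component of size > 5, so the centroid is unique.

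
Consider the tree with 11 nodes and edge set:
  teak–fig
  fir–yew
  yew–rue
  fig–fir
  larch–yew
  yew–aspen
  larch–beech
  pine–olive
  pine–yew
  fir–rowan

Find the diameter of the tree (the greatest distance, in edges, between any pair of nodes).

A longest path is teak – fig – fir – yew – larch – beech, with 5 edges.

5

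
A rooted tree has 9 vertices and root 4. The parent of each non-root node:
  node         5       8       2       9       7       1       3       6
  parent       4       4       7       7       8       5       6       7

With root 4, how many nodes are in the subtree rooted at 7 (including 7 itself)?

5

Descendants of 7 (including itself): 7, 2, 9, 6, 3. That's 5.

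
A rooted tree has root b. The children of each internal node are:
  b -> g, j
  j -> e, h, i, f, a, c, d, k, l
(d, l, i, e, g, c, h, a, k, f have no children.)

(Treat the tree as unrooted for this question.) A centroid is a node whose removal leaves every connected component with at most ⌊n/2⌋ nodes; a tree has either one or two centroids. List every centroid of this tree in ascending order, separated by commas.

Removing j splits the tree into components of sizes 2, 1, 1, 1, 1, 1, 1, 1, 1, 1; the largest is 2 ≤ ⌊12/2⌋ = 6.
Every other node leaves some component of size > 6, so the centroid is unique.

j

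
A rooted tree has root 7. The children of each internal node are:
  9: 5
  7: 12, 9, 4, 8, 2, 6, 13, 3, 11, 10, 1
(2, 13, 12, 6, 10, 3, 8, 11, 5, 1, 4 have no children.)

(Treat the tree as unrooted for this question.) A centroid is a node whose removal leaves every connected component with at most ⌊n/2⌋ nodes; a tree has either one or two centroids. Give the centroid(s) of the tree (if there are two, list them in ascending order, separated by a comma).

7

If 7 is removed the pieces have sizes 2, 1, 1, 1, 1, 1, 1, 1, 1, 1, 1, all ≤ ⌊13/2⌋ = 6.
No neighbour of 7 does as well, so 7 is the unique centroid.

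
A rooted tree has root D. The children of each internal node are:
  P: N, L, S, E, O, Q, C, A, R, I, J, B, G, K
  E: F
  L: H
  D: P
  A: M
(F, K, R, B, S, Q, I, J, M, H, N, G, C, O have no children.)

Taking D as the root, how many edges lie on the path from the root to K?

2

D → P → K — 2 edges.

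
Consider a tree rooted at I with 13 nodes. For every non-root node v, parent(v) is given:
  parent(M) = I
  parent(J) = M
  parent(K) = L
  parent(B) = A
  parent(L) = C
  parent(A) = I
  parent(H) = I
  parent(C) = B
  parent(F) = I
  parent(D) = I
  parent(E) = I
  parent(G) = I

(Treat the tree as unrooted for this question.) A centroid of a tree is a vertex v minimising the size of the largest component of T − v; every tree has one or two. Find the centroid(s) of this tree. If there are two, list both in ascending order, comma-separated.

I

Delete I: the remaining components have sizes 5, 2, 1, 1, 1, 1, 1. Max 5 ≤ 6, so I is a centroid.
Every other node leaves some component of size > 6, so the centroid is unique.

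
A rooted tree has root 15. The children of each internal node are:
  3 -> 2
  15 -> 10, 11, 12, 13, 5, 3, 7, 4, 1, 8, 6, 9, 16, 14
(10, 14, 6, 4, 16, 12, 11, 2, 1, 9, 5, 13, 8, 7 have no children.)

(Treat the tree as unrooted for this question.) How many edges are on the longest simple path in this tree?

A longest path is 2 - 3 - 15 - 7, with 3 edges.

3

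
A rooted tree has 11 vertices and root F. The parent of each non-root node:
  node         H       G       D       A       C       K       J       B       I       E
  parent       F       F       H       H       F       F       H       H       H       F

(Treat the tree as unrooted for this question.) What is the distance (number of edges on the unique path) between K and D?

3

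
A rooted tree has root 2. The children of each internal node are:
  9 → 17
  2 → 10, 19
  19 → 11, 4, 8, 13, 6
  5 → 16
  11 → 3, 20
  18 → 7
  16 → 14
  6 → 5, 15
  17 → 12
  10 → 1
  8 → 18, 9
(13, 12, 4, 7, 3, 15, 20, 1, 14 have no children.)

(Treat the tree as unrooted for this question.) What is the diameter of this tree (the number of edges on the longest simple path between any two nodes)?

8

BFS from 12 reaches 14 last, at distance 8; BFS from 14 confirms no node is farther.
Path: 12–17–9–8–19–6–5–16–14.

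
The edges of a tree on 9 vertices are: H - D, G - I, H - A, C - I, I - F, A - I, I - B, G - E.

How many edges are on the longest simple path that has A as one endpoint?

3

The node farthest from A is E, via A – I – G – E — 3 edges.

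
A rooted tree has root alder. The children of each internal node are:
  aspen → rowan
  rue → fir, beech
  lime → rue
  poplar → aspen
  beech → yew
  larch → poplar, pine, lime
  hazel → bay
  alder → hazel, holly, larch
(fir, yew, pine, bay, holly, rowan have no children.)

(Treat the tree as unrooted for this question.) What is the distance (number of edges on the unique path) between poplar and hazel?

3

poplar–larch–alder–hazel: 3 edges.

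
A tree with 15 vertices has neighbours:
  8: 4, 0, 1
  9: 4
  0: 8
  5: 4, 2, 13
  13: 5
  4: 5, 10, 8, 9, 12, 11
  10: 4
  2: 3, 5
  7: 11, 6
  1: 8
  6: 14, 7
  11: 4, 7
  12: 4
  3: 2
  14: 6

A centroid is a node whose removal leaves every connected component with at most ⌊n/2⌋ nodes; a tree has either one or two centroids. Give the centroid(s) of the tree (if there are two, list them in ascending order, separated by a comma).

Removing 4 splits the tree into components of sizes 4, 4, 3, 1, 1, 1; the largest is 4 ≤ ⌊15/2⌋ = 7.
No neighbour of 4 does as well, so 4 is the unique centroid.

4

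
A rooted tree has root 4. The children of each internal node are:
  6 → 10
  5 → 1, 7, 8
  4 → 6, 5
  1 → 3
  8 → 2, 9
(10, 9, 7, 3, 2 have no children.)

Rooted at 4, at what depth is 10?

2

Climbing from 10 to the root: 10–6–4. That's 2 steps.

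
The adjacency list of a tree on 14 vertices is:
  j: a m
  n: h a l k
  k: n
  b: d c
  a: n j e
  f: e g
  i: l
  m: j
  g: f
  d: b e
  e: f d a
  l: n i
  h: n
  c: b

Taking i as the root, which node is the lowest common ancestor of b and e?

Path b→root: b d e a n l i; path e→root: e a n l i.
First common node: e.

e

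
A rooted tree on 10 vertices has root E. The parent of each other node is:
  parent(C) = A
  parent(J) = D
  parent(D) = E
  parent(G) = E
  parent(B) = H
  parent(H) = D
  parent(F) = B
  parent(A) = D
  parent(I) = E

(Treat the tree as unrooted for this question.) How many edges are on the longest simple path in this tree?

Starting from I, a farthest node is F at distance 5.
One longest path: I-E-D-H-B-F.
So the diameter is 5.

5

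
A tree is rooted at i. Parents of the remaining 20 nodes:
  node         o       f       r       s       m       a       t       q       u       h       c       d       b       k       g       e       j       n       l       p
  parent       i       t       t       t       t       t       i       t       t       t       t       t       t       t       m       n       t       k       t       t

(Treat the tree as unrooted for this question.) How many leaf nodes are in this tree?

Degree-1 nodes: a, b, c, d, e, f, g, h, j, l, o, p, q, r, s, u — 16 of them.

16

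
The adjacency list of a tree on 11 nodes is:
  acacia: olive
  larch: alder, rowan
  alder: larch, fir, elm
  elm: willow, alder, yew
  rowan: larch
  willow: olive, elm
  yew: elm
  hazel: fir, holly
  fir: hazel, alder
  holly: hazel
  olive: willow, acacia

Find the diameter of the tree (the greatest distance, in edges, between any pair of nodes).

Starting from acacia, a farthest node is holly at distance 7.
One longest path: acacia–olive–willow–elm–alder–fir–hazel–holly.
So the diameter is 7.

7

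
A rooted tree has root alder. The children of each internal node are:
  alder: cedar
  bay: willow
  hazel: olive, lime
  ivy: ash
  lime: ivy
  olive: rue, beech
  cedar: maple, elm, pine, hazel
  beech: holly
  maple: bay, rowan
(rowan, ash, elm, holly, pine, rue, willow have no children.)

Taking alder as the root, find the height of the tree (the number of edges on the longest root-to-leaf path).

The longest root-to-leaf path is alder-cedar-hazel-olive-beech-holly (5 edges).

5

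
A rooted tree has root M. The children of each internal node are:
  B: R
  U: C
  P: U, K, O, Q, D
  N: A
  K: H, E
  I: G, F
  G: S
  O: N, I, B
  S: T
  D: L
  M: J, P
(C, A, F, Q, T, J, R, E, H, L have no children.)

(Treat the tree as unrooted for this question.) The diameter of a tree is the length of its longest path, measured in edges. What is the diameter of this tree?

Starting from T, a farthest node is L at distance 7.
One longest path: T – S – G – I – O – P – D – L.
So the diameter is 7.

7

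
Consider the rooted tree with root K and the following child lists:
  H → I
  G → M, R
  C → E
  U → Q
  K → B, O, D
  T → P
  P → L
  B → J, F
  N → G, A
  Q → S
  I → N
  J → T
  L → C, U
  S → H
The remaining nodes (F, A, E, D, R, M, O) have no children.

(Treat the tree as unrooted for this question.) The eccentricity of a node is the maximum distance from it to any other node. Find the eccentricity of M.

The node farthest from M is D (O also at distance 14), via M–G–N–I–H–S–Q–U–L–P–T–J–B–K–D — 14 edges.

14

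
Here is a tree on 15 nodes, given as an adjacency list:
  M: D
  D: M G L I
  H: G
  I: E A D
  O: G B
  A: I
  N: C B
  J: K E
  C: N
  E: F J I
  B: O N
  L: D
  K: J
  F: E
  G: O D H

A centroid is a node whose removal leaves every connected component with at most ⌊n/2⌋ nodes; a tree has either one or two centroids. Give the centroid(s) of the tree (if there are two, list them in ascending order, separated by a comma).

D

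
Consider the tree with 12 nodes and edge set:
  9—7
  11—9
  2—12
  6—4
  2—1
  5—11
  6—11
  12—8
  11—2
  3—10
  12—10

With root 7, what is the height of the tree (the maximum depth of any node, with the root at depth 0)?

A deepest node is 3, reached by 7–9–11–2–12–10–3.
That path has 6 edges, so the height is 6.

6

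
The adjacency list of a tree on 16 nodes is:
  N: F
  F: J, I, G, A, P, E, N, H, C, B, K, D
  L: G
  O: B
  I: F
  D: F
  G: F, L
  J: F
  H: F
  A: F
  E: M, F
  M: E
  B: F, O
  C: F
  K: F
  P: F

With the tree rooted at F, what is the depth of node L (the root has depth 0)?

Climbing from L to the root: L – G – F. That's 2 steps.

2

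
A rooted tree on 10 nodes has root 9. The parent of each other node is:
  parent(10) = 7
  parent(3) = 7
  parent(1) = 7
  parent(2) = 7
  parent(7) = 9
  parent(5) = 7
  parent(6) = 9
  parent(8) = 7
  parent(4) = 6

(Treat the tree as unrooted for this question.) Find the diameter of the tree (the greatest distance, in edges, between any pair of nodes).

4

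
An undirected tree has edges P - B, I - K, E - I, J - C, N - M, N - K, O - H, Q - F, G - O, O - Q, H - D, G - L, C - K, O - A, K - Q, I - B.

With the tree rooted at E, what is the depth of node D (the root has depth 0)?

Path from E to D: E–I–K–Q–O–H–D, which has 6 edges.

6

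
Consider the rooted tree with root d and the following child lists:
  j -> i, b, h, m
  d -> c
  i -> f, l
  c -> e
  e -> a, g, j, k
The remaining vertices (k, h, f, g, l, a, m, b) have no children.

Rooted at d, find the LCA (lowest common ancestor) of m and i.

m's ancestor chain is m, j, e, c, d and i's is i, j, e, c, d; they first meet at j.

j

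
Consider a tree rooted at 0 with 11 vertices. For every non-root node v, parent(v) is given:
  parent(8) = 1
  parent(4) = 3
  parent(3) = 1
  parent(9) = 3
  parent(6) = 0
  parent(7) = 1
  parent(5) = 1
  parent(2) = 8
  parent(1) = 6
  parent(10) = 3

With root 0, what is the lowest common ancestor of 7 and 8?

Ancestors of 7 (toward the root): 7, 1, 6, 0.
Ancestors of 8: 8, 1, 6, 0.
The deepest node appearing in both lists is 1.

1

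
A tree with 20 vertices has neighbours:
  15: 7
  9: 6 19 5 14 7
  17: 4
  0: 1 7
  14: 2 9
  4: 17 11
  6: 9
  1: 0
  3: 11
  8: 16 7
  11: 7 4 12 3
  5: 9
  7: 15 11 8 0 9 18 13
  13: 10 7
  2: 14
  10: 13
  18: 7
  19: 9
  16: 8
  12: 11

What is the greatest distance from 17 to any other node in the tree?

The node farthest from 17 is 2, via 17-4-11-7-9-14-2 — 6 edges.

6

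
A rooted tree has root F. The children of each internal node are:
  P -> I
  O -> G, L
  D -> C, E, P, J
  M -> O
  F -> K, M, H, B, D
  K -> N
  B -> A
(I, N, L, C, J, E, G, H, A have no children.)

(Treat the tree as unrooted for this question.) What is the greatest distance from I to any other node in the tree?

6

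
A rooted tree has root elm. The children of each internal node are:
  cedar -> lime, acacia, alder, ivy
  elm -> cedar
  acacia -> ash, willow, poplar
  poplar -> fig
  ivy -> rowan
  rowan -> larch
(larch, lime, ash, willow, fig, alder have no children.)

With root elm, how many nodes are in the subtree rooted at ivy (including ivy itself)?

Descendants of ivy (including itself): ivy, rowan, larch. That's 3.

3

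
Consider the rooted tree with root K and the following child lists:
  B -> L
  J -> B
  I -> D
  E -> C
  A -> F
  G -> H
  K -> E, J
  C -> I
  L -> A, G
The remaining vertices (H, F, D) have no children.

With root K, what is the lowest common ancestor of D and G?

Path D→root: D I C E K; path G→root: G L B J K.
First common node: K.

K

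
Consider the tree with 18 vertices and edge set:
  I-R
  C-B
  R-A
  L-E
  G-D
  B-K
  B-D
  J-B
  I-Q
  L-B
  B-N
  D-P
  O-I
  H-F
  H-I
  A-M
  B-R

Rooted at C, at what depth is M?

Path from C to M: C–B–R–A–M, which has 4 edges.

4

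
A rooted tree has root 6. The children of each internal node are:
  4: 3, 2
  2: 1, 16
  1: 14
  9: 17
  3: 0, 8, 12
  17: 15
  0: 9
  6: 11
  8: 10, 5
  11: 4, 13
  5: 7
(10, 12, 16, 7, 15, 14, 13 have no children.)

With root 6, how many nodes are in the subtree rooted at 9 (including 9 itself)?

Descendants of 9 (including itself): 9, 17, 15. That's 3.

3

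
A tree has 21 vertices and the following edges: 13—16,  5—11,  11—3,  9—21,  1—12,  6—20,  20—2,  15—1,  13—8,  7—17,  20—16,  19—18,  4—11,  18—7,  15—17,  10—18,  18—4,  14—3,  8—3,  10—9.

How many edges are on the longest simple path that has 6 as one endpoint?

The node farthest from 6 is 12, via 6-20-16-13-8-3-11-4-18-7-17-15-1-12 — 13 edges.

13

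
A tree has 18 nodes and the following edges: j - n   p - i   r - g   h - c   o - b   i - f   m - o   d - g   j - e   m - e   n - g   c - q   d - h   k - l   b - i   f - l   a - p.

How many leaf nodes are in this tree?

Degree-1 nodes: a, k, q, r — 4 of them.

4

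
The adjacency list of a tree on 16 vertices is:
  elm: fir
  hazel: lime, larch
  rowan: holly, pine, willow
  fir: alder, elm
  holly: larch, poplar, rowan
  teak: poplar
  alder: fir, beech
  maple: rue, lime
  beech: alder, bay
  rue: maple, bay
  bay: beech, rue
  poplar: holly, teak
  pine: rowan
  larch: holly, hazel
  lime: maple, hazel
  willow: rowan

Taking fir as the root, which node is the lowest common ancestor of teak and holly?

holly

Path teak→root: teak poplar holly larch hazel lime maple rue bay beech alder fir; path holly→root: holly larch hazel lime maple rue bay beech alder fir.
First common node: holly.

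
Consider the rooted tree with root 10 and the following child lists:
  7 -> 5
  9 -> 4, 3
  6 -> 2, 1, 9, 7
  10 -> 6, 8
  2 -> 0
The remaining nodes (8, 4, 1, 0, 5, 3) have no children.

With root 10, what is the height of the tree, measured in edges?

3

The longest root-to-leaf path is 10 → 6 → 2 → 0 (3 edges).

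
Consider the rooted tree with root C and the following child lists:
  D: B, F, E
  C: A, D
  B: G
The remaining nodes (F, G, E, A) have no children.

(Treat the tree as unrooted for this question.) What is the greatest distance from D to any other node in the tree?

2

Distances from D peak at 2, attained at A (G also at distance 2).
D – C – A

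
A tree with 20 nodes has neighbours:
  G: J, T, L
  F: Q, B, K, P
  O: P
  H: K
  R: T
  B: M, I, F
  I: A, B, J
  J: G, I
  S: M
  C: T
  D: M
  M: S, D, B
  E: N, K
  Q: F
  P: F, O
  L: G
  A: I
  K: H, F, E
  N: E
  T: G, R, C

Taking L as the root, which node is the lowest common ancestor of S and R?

G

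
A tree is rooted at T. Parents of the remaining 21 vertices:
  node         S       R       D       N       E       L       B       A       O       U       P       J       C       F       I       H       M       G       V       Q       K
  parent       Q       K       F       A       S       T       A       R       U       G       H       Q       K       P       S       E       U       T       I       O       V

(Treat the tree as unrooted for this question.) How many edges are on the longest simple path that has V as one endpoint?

A farthest node from V is L.
The path V–I–S–Q–O–U–G–T–L has 8 edges.

8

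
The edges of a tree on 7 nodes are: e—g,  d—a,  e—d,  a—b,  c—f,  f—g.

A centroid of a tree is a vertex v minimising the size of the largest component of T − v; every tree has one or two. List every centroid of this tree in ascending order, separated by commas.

e

If e is removed the pieces have sizes 3, 3, all ≤ ⌊7/2⌋ = 3.
Every other node leaves some component of size > 3, so the centroid is unique.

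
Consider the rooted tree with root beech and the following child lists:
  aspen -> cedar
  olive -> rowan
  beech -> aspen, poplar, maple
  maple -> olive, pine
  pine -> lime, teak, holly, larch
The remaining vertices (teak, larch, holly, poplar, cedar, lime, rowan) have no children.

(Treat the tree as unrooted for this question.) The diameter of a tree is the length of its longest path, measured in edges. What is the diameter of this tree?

BFS from larch reaches cedar last, at distance 5; BFS from cedar confirms no node is farther.
Path: larch-pine-maple-beech-aspen-cedar.

5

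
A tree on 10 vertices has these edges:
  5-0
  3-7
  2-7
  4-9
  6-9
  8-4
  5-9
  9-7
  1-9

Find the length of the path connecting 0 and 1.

Walking from 0: 0 - 5 - 9 - 1. Length 3.

3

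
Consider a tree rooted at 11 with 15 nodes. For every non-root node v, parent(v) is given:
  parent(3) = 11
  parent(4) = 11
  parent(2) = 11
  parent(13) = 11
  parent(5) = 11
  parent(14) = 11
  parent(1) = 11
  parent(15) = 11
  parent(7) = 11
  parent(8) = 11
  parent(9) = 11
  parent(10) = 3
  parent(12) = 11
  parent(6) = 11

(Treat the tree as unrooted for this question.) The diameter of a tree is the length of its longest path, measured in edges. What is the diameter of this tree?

A longest path is 10-3-11-12, with 3 edges.

3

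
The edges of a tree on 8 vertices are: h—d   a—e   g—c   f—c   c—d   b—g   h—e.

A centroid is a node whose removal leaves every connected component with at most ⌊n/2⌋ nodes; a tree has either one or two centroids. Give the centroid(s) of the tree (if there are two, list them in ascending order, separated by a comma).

c, d

Removing c splits the tree into components of sizes 4, 2, 1; the largest is 4 ≤ ⌊8/2⌋ = 4.
Its neighbour d also leaves a largest component of size 4, so both are centroids.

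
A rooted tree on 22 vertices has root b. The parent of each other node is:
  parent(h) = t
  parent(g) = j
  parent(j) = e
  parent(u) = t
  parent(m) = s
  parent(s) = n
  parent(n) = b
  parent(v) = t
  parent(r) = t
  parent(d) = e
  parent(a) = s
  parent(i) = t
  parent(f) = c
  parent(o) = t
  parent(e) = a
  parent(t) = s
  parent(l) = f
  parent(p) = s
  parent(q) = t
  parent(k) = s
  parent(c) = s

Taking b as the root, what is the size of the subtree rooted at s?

20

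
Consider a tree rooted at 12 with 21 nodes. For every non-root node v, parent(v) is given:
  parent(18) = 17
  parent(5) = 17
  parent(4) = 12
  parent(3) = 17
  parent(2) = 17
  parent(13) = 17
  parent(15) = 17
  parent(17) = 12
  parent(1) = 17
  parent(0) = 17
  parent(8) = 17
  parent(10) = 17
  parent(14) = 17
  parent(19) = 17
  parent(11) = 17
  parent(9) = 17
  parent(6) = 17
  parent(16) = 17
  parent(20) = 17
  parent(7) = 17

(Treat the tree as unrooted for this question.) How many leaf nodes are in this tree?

19

Exactly 19 nodes have a single neighbour: 0, 1, 2, 3, 4, 5, 6, 7, 8, 9, 10, 11, 13, 14, 15, 16, 18, 19, 20.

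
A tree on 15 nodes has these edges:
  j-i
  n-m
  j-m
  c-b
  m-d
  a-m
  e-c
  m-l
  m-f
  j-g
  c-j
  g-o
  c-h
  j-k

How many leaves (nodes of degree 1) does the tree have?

The leaves are a, b, d, e, f, h, i, k, l, n, o.
That is 11 leaves.

11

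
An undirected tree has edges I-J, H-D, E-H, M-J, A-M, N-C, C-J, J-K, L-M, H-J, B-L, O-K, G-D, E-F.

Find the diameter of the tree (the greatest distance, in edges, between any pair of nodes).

6

BFS from F reaches B last, at distance 6; BFS from B confirms no node is farther.
Path: F-E-H-J-M-L-B.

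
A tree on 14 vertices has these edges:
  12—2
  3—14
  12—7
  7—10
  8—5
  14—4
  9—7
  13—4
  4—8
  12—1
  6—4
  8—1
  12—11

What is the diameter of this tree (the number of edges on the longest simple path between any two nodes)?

Starting from 3, a farthest node is 9 at distance 7.
One longest path: 3 - 14 - 4 - 8 - 1 - 12 - 7 - 9.
So the diameter is 7.

7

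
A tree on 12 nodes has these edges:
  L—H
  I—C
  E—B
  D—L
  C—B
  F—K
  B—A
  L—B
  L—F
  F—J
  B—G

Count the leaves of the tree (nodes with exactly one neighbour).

8

Exactly 8 nodes have a single neighbour: A, D, E, G, H, I, J, K.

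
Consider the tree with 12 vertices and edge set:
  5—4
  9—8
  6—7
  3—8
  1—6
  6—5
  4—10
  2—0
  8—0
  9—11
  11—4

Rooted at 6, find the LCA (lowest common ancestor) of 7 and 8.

Ancestors of 7 (toward the root): 7, 6.
Ancestors of 8: 8, 9, 11, 4, 5, 6.
The deepest node appearing in both lists is 6.

6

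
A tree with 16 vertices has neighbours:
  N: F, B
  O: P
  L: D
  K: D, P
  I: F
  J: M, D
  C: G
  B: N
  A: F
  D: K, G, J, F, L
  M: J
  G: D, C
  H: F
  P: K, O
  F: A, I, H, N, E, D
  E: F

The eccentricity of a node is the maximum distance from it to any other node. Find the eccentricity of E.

Distances from E peak at 5, attained at O.
E-F-D-K-P-O

5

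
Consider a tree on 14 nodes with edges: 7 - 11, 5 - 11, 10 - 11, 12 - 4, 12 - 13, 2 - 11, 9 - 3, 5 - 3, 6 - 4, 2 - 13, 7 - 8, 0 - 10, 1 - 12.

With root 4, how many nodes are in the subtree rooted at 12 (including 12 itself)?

12's subtree: {12, 1, 13, 2, 11, 5, 10, 7, 3, 0, 8, 9}, size 12.

12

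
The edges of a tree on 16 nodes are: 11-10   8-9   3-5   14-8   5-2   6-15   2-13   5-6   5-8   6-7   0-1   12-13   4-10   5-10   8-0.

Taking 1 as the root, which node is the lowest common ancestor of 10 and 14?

8

Ancestors of 10 (toward the root): 10, 5, 8, 0, 1.
Ancestors of 14: 14, 8, 0, 1.
The deepest node appearing in both lists is 8.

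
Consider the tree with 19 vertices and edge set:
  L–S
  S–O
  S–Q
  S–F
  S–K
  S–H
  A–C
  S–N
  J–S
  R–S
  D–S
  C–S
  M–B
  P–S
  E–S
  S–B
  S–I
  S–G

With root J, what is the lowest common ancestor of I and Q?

Path I→root: I S J; path Q→root: Q S J.
First common node: S.

S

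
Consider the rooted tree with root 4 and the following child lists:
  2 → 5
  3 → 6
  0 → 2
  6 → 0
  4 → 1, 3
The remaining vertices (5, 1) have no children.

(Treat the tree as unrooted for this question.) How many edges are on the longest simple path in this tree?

BFS from 1 reaches 5 last, at distance 6; BFS from 5 confirms no node is farther.
Path: 1 - 4 - 3 - 6 - 0 - 2 - 5.

6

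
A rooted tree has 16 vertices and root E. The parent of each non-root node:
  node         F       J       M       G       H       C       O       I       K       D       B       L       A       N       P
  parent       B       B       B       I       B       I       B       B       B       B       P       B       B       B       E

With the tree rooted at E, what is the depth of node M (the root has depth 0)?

Path from E to M: E → P → B → M, which has 3 edges.

3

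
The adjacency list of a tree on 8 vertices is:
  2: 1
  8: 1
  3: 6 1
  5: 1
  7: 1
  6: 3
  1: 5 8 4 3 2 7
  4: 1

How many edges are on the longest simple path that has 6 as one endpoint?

3

The node farthest from 6 is 5 (8, 7, 2, 4 also at distance 3), via 6-3-1-5 — 3 edges.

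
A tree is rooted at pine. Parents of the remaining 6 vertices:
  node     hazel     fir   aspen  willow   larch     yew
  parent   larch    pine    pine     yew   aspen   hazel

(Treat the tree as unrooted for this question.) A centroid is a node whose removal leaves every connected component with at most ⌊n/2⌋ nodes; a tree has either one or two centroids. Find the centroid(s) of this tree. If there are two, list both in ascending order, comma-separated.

larch

Delete larch: the remaining components have sizes 3, 3. Max 3 ≤ 3, so larch is a centroid.
Every other node leaves some component of size > 3, so the centroid is unique.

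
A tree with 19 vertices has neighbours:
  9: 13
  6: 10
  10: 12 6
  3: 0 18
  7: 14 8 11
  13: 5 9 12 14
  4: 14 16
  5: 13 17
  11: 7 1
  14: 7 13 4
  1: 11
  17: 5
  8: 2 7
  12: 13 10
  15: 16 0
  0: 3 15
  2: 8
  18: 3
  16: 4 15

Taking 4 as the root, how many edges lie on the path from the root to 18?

5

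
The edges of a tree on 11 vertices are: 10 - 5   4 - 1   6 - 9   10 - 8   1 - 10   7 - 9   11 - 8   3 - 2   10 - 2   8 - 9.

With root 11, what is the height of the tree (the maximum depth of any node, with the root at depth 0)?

4

The longest root-to-leaf path is 11-8-10-2-3 (4 edges).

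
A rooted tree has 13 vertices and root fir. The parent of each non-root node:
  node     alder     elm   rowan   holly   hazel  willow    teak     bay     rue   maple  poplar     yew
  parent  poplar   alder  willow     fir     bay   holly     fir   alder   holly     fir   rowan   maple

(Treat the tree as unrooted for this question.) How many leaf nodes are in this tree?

5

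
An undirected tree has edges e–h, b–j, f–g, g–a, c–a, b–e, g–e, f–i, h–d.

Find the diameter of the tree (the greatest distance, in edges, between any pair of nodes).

A longest path is j - b - e - g - f - i, with 5 edges.

5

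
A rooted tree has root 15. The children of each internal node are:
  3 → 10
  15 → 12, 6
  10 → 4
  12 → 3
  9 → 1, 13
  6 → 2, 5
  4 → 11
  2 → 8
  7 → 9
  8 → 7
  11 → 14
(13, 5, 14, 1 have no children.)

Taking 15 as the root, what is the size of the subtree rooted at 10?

4

The subtree rooted at 10 contains: 10, 4, 11, 14 — 4 nodes.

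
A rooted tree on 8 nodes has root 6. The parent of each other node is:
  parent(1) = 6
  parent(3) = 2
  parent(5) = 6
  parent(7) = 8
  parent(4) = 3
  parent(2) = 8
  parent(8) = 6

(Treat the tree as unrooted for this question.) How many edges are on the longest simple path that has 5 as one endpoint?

Distances from 5 peak at 5, attained at 4.
5-6-8-2-3-4

5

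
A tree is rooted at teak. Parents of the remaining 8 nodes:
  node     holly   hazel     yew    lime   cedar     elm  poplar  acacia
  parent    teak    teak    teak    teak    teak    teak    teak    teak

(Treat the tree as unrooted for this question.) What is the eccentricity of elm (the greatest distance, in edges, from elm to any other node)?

A farthest node from elm is yew (lime, holly, cedar, poplar, acacia, hazel also at distance 2).
The path elm – teak – yew has 2 edges.

2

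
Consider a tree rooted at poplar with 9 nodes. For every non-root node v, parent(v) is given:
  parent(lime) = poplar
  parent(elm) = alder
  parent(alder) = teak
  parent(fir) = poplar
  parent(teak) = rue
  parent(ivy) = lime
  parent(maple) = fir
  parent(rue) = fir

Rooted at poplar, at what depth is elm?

Climbing from elm to the root: elm–alder–teak–rue–fir–poplar. That's 5 steps.

5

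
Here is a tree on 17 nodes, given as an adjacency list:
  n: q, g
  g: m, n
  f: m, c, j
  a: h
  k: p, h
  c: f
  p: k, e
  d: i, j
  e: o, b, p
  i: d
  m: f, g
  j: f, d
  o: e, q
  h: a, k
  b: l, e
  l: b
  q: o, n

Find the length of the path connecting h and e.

3

The path is h–k–p–e, which has 3 edges.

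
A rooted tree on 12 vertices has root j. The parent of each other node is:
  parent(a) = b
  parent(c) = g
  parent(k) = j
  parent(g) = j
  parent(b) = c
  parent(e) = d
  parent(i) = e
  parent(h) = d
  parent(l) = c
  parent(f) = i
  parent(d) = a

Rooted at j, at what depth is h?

Climbing from h to the root: h → d → a → b → c → g → j. That's 6 steps.

6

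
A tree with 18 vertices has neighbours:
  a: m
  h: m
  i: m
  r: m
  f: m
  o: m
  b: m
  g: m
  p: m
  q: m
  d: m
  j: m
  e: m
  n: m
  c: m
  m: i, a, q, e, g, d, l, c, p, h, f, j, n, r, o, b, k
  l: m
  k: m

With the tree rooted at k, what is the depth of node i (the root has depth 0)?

2

k – m – i — 2 edges.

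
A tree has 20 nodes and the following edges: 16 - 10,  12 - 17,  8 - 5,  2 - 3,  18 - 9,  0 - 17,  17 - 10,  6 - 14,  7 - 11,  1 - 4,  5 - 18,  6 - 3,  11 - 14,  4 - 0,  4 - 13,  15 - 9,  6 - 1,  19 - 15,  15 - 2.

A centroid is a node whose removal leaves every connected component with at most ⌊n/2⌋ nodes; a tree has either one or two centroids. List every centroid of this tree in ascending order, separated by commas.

If 6 is removed the pieces have sizes 8, 8, 3, all ≤ ⌊20/2⌋ = 10.
No neighbour of 6 does as well, so 6 is the unique centroid.

6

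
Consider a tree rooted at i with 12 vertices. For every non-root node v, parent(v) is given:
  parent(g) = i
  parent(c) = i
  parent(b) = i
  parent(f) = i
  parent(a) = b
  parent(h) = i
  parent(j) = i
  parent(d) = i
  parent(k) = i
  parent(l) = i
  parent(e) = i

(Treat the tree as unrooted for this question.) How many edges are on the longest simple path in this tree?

3

BFS from a reaches e last, at distance 3; BFS from e confirms no node is farther.
Path: a–b–i–e.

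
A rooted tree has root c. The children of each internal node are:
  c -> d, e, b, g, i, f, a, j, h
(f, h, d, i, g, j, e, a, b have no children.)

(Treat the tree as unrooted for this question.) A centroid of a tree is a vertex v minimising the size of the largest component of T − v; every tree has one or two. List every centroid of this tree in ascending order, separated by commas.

Delete c: the remaining components have sizes 1, 1, 1, 1, 1, 1, 1, 1, 1. Max 1 ≤ 5, so c is a centroid.
No neighbour of c does as well, so c is the unique centroid.

c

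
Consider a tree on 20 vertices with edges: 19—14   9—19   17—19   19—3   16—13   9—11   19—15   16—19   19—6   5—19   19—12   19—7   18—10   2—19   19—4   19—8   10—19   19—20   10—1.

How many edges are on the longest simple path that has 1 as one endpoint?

4

Distances from 1 peak at 4, attained at 11 (13 also at distance 4).
1 – 10 – 19 – 9 – 11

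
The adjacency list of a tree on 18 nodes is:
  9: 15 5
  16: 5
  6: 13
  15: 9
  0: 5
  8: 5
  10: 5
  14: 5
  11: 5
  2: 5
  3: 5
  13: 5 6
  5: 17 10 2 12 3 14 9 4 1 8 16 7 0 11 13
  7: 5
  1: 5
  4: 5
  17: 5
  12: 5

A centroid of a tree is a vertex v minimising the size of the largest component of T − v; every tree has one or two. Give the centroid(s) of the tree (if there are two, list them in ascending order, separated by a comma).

If 5 is removed the pieces have sizes 2, 2, 1, 1, 1, 1, 1, 1, 1, 1, 1, 1, 1, 1, 1, all ≤ ⌊18/2⌋ = 9.
No neighbour of 5 does as well, so 5 is the unique centroid.

5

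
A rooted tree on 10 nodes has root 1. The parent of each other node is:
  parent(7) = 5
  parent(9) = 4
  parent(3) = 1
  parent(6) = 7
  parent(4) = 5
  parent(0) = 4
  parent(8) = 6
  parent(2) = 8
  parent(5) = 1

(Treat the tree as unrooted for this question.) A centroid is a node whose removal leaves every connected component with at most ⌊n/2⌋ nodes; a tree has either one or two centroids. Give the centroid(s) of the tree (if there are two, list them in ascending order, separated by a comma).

5

Removing 5 splits the tree into components of sizes 4, 3, 2; the largest is 4 ≤ ⌊10/2⌋ = 5.
Every other node leaves some component of size > 5, so the centroid is unique.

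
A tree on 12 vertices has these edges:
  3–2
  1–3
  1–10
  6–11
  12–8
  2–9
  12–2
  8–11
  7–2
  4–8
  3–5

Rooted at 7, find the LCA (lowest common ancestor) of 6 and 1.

2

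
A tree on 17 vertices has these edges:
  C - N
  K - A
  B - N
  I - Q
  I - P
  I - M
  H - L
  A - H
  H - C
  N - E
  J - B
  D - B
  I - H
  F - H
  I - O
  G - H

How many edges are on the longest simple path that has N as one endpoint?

Distances from N peak at 4, attained at O (Q, M, P, K also at distance 4).
N – C – H – I – O

4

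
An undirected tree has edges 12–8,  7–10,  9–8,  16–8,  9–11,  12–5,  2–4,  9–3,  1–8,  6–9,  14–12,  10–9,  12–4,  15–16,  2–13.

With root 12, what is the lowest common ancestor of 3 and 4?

Ancestors of 3 (toward the root): 3, 9, 8, 12.
Ancestors of 4: 4, 12.
The deepest node appearing in both lists is 12.

12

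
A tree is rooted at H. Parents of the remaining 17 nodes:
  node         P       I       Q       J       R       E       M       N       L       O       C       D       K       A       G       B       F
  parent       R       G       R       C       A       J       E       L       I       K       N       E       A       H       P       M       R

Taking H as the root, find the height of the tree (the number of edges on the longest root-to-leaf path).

12

A deepest node is B, reached by H-A-R-P-G-I-L-N-C-J-E-M-B.
That path has 12 edges, so the height is 12.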